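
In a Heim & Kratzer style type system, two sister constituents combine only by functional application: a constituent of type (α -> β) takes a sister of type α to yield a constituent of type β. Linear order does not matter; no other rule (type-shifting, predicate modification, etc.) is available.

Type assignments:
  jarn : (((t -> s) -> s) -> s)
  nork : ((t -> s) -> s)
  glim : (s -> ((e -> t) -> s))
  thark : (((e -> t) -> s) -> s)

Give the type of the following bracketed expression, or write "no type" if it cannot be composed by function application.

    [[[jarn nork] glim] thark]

[jarn nork] — jarn of type (((t -> s) -> s) -> s) combines with nork of type ((t -> s) -> s): type s.
[[jarn nork] glim] — glim of type (s -> ((e -> t) -> s)) combines with [jarn nork] of type s: type ((e -> t) -> s).
[[[jarn nork] glim] thark] — thark of type (((e -> t) -> s) -> s) combines with [[jarn nork] glim] of type ((e -> t) -> s): type s.

s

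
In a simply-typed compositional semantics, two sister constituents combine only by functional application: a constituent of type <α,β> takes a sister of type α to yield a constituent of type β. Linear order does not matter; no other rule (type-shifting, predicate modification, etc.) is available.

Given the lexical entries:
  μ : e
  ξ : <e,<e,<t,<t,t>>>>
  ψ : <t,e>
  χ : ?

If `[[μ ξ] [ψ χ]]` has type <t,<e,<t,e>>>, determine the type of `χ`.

<<t,e>,<<e,<t,<t,t>>>,<t,<e,<t,e>>>>>

[[μ ξ] [ψ χ]] is required to be <t,<e,<t,e>>>. [μ ξ] : <e,<t,<t,t>>> cannot yield <t,<e,<t,e>>> as functor, so [ψ χ] : <<e,<t,<t,t>>>,<t,<e,<t,e>>>>.
[ψ χ] is required to be <<e,<t,<t,t>>>,<t,<e,<t,e>>>>. ψ : <t,e> cannot yield <<e,<t,<t,t>>>,<t,<e,<t,e>>>> as functor, so χ : <<t,e>,<<e,<t,<t,t>>>,<t,<e,<t,e>>>>>.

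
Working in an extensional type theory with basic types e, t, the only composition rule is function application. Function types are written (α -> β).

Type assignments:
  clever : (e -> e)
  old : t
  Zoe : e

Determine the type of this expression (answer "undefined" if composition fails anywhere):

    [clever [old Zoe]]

[old Zoe]: t and e cannot combine by function application — type clash.

undefined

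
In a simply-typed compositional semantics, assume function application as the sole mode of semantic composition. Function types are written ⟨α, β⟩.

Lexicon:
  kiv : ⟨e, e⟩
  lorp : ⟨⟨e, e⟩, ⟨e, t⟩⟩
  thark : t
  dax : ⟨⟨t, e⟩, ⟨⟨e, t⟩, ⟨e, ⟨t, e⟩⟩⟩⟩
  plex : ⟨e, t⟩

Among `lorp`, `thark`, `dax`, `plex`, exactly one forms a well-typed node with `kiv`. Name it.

lorp — combines: lorp : ⟨⟨e, e⟩, ⟨e, t⟩⟩ takes kiv : ⟨e, e⟩ as argument, giving ⟨e, t⟩.
thark : t — neither side's domain matches the other.
dax : ⟨⟨t, e⟩, ⟨⟨e, t⟩, ⟨e, ⟨t, e⟩⟩⟩⟩ — neither side's domain matches the other.
plex : ⟨e, t⟩ — neither side's domain matches the other.

lorp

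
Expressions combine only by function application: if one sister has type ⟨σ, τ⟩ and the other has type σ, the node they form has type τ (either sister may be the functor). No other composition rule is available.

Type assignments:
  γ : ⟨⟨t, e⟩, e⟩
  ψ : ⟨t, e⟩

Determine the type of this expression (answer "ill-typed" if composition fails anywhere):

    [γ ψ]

[γ ψ] — γ of type ⟨⟨t, e⟩, e⟩ combines with ψ of type ⟨t, e⟩: type e.

e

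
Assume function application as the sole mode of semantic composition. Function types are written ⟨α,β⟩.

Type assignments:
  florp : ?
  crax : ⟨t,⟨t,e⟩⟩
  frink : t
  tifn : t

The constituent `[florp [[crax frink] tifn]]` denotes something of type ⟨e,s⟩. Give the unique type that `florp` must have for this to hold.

⟨e,⟨e,s⟩⟩

[florp [[crax frink] tifn]] is required to be ⟨e,s⟩. [[crax frink] tifn] : e cannot yield ⟨e,s⟩ as functor, so florp : ⟨e,⟨e,s⟩⟩.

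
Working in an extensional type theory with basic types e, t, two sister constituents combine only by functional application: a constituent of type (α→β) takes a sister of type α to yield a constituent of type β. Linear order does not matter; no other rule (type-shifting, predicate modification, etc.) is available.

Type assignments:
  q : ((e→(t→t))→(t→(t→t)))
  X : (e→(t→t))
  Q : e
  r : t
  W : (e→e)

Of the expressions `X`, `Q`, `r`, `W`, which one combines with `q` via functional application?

X

X — combines: q : ((e→(t→t))→(t→(t→t))) takes X : (e→(t→t)) as argument, giving (t→(t→t)).
Q : e — no; q wants (e→(t→t)), and Q wants nothing (atomic).
r : t — no; q wants (e→(t→t)), and r wants nothing (atomic).
W : (e→e) — no; q wants (e→(t→t)), and W wants e.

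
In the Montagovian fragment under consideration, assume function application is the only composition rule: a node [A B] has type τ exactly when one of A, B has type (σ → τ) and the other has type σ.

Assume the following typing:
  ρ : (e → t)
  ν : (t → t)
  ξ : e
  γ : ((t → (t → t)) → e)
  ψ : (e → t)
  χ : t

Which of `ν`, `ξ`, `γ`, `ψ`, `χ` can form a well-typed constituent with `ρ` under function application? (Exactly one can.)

ξ

ν : (t → t) — no; ρ wants e, and ν wants t.
ξ — combines: ρ : (e → t) takes ξ : e as argument, giving t.
γ : ((t → (t → t)) → e) — no; ρ wants e, and γ wants (t → (t → t)).
ψ : (e → t) — no; ρ wants e, and ψ wants e.
χ : t — no; ρ wants e, and χ wants nothing (atomic).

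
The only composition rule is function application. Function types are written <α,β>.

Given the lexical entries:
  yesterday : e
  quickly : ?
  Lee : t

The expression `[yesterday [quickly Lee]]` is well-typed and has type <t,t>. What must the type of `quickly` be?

[yesterday [quickly Lee]] must have type <t,t>. The sister yesterday has type e; that is not a function onto <t,t>, so [quickly Lee] must be the functor, of type <e,<t,t>>.
[quickly Lee] must have type <e,<t,t>>. The sister Lee has type t; that is not a function onto <e,<t,t>>, so quickly must be the functor, of type <t,<e,<t,t>>>.

<t,<e,<t,t>>>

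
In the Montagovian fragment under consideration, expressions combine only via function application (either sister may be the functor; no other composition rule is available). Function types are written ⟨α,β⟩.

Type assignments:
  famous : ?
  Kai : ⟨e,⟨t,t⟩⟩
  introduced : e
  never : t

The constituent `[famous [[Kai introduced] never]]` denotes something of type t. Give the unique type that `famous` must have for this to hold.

⟨t,t⟩

[famous [[Kai introduced] never]] must have type t. The sister [[Kai introduced] never] has type t; that is not a function onto t, so famous must be the functor, of type ⟨t,t⟩.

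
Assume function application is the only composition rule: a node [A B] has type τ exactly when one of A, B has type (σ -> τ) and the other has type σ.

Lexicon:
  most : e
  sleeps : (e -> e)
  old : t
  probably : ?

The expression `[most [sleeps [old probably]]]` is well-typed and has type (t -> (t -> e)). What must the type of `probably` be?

[most [sleeps [old probably]]] must have type (t -> (t -> e)). The sister most has type e; that is not a function onto (t -> (t -> e)), so [sleeps [old probably]] must be the functor, of type (e -> (t -> (t -> e))).
[sleeps [old probably]] must have type (e -> (t -> (t -> e))). The sister sleeps has type (e -> e); that is not a function onto (e -> (t -> (t -> e))), so [old probably] must be the functor, of type ((e -> e) -> (e -> (t -> (t -> e)))).
[old probably] must have type ((e -> e) -> (e -> (t -> (t -> e)))). The sister old has type t; that is not a function onto ((e -> e) -> (e -> (t -> (t -> e)))), so probably must be the functor, of type (t -> ((e -> e) -> (e -> (t -> (t -> e))))).

(t -> ((e -> e) -> (e -> (t -> (t -> e)))))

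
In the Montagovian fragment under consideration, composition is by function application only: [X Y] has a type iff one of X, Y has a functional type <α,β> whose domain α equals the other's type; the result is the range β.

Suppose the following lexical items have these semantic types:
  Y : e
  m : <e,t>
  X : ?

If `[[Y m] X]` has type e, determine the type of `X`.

<t,e>

For [[Y m] X] to have type e with [Y m] of type t, X must be the function: X : <t,e>.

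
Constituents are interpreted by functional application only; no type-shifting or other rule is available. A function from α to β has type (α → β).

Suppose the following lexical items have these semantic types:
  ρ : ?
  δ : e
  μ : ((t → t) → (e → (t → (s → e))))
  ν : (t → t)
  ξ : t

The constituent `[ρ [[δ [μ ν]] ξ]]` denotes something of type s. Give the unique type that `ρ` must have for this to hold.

[ρ [[δ [μ ν]] ξ]] must have type s. The sister [[δ [μ ν]] ξ] has type (s → e); that is not a function onto s, so ρ must be the functor, of type ((s → e) → s).

((s → e) → s)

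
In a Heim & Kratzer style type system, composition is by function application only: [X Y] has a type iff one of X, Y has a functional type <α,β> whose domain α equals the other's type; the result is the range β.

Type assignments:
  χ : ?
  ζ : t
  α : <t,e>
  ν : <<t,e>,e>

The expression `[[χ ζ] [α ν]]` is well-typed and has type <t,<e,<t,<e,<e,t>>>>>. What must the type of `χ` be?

At [[χ ζ] [α ν]] (required: <t,<e,<t,<e,<e,t>>>>>): [α ν] is e, which is not a function with range <t,<e,<t,<e,<e,t>>>>>; hence [χ ζ] is the functor — type <e,<t,<e,<t,<e,<e,t>>>>>>.
At [χ ζ] (required: <e,<t,<e,<t,<e,<e,t>>>>>>): ζ is t, which is not a function with range <e,<t,<e,<t,<e,<e,t>>>>>>; hence χ is the functor — type <t,<e,<t,<e,<t,<e,<e,t>>>>>>>.

<t,<e,<t,<e,<t,<e,<e,t>>>>>>>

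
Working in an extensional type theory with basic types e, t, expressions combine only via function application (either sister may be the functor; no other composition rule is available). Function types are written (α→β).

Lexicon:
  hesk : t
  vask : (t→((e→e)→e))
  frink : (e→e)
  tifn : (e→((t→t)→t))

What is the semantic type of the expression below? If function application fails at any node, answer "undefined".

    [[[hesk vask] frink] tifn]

((t→t)→t)

[hesk vask]: functor vask : (t→((e→e)→e)), argument hesk : t; result ((e→e)→e).
[[hesk vask] frink]: functor [hesk vask] : ((e→e)→e), argument frink : (e→e); result e.
[[[hesk vask] frink] tifn]: functor tifn : (e→((t→t)→t)), argument [[hesk vask] frink] : e; result ((t→t)→t).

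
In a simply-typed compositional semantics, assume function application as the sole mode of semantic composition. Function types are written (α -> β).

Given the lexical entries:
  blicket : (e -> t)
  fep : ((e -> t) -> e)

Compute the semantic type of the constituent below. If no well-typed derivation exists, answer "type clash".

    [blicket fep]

e

[blicket fep]: ((e -> t) -> e) applied to (e -> t) yields e.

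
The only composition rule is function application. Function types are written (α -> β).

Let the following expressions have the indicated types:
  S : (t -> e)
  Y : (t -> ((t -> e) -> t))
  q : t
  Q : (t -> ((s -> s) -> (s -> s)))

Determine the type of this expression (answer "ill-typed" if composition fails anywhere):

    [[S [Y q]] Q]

((s -> s) -> (s -> s))

[Y q] — Y of type (t -> ((t -> e) -> t)) combines with q of type t: type ((t -> e) -> t).
[S [Y q]] — [Y q] of type ((t -> e) -> t) combines with S of type (t -> e): type t.
[[S [Y q]] Q] — Q of type (t -> ((s -> s) -> (s -> s))) combines with [S [Y q]] of type t: type ((s -> s) -> (s -> s)).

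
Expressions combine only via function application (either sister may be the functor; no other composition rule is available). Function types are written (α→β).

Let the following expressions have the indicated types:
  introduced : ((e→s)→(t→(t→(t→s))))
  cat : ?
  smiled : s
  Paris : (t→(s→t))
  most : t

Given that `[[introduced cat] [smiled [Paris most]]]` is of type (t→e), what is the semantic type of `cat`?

At [[introduced cat] [smiled [Paris most]]] (required: (t→e)): [smiled [Paris most]] is t, which is not a function with range (t→e); hence [introduced cat] is the functor — type (t→(t→e)).
At [introduced cat] (required: (t→(t→e))): introduced is ((e→s)→(t→(t→(t→s)))), which is not a function with range (t→(t→e)); hence cat is the functor — type (((e→s)→(t→(t→(t→s))))→(t→(t→e))).

(((e→s)→(t→(t→(t→s))))→(t→(t→e)))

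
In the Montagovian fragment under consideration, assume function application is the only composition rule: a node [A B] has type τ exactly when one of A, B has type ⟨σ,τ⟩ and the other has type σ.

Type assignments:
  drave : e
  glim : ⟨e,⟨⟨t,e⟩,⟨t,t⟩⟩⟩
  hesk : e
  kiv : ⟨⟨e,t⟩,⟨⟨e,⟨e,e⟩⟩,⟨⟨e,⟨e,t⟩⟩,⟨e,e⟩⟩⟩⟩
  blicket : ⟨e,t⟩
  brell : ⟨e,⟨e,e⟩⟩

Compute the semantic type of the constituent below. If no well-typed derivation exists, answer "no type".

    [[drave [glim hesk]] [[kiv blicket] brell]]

no type

At [glim hesk], glim : ⟨e,⟨⟨t,e⟩,⟨t,t⟩⟩⟩ takes hesk : e, giving ⟨⟨t,e⟩,⟨t,t⟩⟩.
At [drave [glim hesk]]: neither e nor ⟨⟨t,e⟩,⟨t,t⟩⟩ can take the other as argument; the node is ill-typed.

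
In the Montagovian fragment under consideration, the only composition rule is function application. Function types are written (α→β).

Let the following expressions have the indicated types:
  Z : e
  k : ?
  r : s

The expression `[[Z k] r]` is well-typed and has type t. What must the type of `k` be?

For [[Z k] r] to have type t with r of type s, [Z k] must be the function: [Z k] : (s→t).
For [Z k] to have type (s→t) with Z of type e, k must be the function: k : (e→(s→t)).

(e→(s→t))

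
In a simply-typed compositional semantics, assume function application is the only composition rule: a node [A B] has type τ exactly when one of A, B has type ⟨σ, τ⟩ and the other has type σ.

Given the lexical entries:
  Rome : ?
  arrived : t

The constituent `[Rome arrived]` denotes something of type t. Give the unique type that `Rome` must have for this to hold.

⟨t, t⟩

At [Rome arrived] (required: t): arrived is t, which is not a function with range t; hence Rome is the functor — type ⟨t, t⟩.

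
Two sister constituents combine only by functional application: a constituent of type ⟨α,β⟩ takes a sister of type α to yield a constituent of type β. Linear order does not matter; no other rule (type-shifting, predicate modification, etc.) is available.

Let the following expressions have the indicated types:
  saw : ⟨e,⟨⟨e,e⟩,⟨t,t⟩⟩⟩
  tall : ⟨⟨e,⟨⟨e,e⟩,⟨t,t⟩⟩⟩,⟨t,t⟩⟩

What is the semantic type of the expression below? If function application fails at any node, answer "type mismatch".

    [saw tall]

[saw tall]: functor tall : ⟨⟨e,⟨⟨e,e⟩,⟨t,t⟩⟩⟩,⟨t,t⟩⟩, argument saw : ⟨e,⟨⟨e,e⟩,⟨t,t⟩⟩⟩; result ⟨t,t⟩.

⟨t,t⟩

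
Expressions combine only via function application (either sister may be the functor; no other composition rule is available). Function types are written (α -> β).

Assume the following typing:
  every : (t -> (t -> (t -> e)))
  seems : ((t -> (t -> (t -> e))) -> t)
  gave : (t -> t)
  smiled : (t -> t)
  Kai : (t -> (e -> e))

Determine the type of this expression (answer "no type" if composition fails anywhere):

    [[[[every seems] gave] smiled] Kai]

[every seems]: ((t -> (t -> (t -> e))) -> t) applied to (t -> (t -> (t -> e))) yields t.
[[every seems] gave]: (t -> t) applied to t yields t.
[[[every seems] gave] smiled]: (t -> t) applied to t yields t.
[[[[every seems] gave] smiled] Kai]: (t -> (e -> e)) applied to t yields (e -> e).

(e -> e)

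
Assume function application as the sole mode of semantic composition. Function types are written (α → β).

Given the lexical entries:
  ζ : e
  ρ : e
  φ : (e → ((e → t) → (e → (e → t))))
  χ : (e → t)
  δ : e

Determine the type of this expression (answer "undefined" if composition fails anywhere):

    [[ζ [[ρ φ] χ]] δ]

[ρ φ]: (e → ((e → t) → (e → (e → t)))) applied to e yields ((e → t) → (e → (e → t))).
[[ρ φ] χ]: ((e → t) → (e → (e → t))) applied to (e → t) yields (e → (e → t)).
[ζ [[ρ φ] χ]]: (e → (e → t)) applied to e yields (e → t).
[[ζ [[ρ φ] χ]] δ]: (e → t) applied to e yields t.

t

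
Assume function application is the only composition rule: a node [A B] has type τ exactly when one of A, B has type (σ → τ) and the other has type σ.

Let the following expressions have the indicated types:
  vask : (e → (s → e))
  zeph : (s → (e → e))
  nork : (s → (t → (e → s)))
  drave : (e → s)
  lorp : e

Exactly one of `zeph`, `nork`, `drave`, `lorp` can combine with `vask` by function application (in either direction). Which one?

lorp

zeph : (s → (e → e)) — neither side's domain matches the other.
nork : (s → (t → (e → s))) — neither side's domain matches the other.
drave : (e → s) — neither side's domain matches the other.
lorp — combines: vask : (e → (s → e)) takes lorp : e as argument, giving (s → e).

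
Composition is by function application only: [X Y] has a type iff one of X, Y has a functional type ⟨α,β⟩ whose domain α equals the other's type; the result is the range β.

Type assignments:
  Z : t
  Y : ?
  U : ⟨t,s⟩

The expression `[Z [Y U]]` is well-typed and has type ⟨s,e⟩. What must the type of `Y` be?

⟨⟨t,s⟩,⟨t,⟨s,e⟩⟩⟩

For [Z [Y U]] to have type ⟨s,e⟩ with Z of type t, [Y U] must be the function: [Y U] : ⟨t,⟨s,e⟩⟩.
For [Y U] to have type ⟨t,⟨s,e⟩⟩ with U of type ⟨t,s⟩, Y must be the function: Y : ⟨⟨t,s⟩,⟨t,⟨s,e⟩⟩⟩.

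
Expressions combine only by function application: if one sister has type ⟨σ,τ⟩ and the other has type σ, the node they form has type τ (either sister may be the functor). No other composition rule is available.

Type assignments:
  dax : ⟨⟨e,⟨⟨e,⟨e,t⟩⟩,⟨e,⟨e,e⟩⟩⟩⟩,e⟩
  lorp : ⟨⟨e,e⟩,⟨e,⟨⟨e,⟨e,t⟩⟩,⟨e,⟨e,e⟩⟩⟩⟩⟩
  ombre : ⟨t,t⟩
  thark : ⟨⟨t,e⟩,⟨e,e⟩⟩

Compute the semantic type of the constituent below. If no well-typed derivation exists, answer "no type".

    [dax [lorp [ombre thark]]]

[ombre thark]: ⟨t,t⟩ with ⟨⟨t,e⟩,⟨e,e⟩⟩ — neither is a function whose domain matches the other; composition fails here.

no type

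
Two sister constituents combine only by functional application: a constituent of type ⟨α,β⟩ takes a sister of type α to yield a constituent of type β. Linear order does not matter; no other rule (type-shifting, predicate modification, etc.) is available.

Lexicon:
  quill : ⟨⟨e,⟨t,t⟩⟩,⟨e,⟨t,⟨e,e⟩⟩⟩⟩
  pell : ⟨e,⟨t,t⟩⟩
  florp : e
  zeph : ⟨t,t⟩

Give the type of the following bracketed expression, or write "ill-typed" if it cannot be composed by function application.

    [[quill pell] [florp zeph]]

At [quill pell], quill : ⟨⟨e,⟨t,t⟩⟩,⟨e,⟨t,⟨e,e⟩⟩⟩⟩ takes pell : ⟨e,⟨t,t⟩⟩, giving ⟨e,⟨t,⟨e,e⟩⟩⟩.
[florp zeph]: e with ⟨t,t⟩ — neither is a function whose domain matches the other; composition fails here.

ill-typed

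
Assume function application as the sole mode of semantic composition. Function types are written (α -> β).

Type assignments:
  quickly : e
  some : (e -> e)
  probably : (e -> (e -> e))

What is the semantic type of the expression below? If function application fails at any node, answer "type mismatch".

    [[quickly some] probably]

[quickly some]: functor some : (e -> e), argument quickly : e; result e.
[[quickly some] probably]: functor probably : (e -> (e -> e)), argument [quickly some] : e; result (e -> e).

(e -> e)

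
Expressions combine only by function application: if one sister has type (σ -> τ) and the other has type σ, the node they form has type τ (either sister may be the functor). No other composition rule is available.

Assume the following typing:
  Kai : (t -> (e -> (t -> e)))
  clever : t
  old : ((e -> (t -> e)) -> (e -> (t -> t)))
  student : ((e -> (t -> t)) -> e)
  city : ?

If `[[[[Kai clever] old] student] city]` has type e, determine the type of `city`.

[[[[Kai clever] old] student] city] must have type e. The sister [[[Kai clever] old] student] has type e; that is not a function onto e, so city must be the functor, of type (e -> e).

(e -> e)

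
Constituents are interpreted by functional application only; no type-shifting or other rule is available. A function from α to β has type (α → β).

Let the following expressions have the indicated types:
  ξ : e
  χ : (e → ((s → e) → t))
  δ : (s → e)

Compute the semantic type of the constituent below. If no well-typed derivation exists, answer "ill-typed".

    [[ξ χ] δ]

[ξ χ]: functor χ : (e → ((s → e) → t)), argument ξ : e; result ((s → e) → t).
[[ξ χ] δ]: functor [ξ χ] : ((s → e) → t), argument δ : (s → e); result t.

t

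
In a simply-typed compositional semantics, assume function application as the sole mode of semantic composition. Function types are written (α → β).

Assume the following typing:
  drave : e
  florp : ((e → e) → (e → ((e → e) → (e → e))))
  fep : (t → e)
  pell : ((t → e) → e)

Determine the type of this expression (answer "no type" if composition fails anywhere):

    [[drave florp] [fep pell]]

no type

[drave florp]: e with ((e → e) → (e → ((e → e) → (e → e)))) — neither is a function whose domain matches the other; composition fails here.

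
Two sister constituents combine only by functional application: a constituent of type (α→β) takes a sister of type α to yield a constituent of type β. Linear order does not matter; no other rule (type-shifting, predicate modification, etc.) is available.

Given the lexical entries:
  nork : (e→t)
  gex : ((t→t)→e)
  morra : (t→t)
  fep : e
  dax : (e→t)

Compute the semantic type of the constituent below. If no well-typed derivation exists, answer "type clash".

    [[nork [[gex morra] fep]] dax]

type clash

[gex morra] — gex of type ((t→t)→e) combines with morra of type (t→t): type e.
[[gex morra] fep]: e and e cannot combine by function application — type clash.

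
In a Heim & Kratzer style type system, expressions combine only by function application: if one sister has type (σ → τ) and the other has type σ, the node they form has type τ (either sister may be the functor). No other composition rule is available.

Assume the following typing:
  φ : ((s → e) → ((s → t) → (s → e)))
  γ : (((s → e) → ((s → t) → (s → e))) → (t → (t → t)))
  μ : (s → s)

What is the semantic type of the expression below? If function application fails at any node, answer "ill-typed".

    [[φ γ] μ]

ill-typed

[φ γ] — γ of type (((s → e) → ((s → t) → (s → e))) → (t → (t → t))) combines with φ of type ((s → e) → ((s → t) → (s → e))): type (t → (t → t)).
[[φ γ] μ]: (t → (t → t)) and (s → s) cannot combine by function application — type clash.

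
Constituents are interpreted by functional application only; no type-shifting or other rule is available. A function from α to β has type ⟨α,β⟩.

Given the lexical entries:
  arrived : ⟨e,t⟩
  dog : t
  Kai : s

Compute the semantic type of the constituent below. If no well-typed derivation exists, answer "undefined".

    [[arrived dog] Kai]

[arrived dog]: ⟨e,t⟩ with t — neither is a function whose domain matches the other; composition fails here.

undefined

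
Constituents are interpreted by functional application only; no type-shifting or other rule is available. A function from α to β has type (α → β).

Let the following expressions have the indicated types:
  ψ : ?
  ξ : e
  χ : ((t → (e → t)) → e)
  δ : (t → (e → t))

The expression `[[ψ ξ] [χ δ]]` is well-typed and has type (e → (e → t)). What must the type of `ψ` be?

(e → (e → (e → (e → t))))

For [[ψ ξ] [χ δ]] to have type (e → (e → t)) with [χ δ] of type e, [ψ ξ] must be the function: [ψ ξ] : (e → (e → (e → t))).
For [ψ ξ] to have type (e → (e → (e → t))) with ξ of type e, ψ must be the function: ψ : (e → (e → (e → (e → t)))).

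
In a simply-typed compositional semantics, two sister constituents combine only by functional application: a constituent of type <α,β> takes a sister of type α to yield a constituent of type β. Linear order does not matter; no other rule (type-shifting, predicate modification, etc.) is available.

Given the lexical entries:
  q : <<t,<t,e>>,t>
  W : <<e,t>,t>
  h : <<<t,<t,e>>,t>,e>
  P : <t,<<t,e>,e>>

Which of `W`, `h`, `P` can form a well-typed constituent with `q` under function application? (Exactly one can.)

W : <<e,t>,t> — does not combine with q.
h — combines: h : <<<t,<t,e>>,t>,e> takes q : <<t,<t,e>>,t> as argument, giving e.
P : <t,<<t,e>,e>> — does not combine with q.

h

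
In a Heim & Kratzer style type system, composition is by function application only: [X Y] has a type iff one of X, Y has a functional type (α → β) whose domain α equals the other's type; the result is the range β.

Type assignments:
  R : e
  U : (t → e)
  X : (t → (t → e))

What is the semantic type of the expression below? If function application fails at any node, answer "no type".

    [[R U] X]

no type

[R U]: e with (t → e) — neither is a function whose domain matches the other; composition fails here.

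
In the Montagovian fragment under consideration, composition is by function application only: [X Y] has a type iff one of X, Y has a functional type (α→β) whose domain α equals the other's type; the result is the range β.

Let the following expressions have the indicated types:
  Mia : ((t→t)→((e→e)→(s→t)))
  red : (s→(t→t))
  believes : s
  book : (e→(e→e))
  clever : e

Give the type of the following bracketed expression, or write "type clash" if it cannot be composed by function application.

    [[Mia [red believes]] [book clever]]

At [red believes], red : (s→(t→t)) takes believes : s, giving (t→t).
At [Mia [red believes]], Mia : ((t→t)→((e→e)→(s→t))) takes [red believes] : (t→t), giving ((e→e)→(s→t)).
At [book clever], book : (e→(e→e)) takes clever : e, giving (e→e).
At [[Mia [red believes]] [book clever]], [Mia [red believes]] : ((e→e)→(s→t)) takes [book clever] : (e→e), giving (s→t).

(s→t)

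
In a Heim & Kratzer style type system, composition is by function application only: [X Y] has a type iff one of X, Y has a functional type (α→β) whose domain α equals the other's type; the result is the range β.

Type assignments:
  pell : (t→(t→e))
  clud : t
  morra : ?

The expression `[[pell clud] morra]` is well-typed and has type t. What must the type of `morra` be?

((t→e)→t)

For [[pell clud] morra] to have type t with [pell clud] of type (t→e), morra must be the function: morra : ((t→e)→t).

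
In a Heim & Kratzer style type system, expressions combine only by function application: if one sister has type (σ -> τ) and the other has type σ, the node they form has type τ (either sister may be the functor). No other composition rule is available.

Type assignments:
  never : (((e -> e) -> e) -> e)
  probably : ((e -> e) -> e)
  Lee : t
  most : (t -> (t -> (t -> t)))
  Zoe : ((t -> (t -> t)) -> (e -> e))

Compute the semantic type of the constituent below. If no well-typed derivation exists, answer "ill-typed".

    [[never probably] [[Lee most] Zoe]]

[never probably] — never of type (((e -> e) -> e) -> e) combines with probably of type ((e -> e) -> e): type e.
[Lee most] — most of type (t -> (t -> (t -> t))) combines with Lee of type t: type (t -> (t -> t)).
[[Lee most] Zoe] — Zoe of type ((t -> (t -> t)) -> (e -> e)) combines with [Lee most] of type (t -> (t -> t)): type (e -> e).
[[never probably] [[Lee most] Zoe]] — [[Lee most] Zoe] of type (e -> e) combines with [never probably] of type e: type e.

e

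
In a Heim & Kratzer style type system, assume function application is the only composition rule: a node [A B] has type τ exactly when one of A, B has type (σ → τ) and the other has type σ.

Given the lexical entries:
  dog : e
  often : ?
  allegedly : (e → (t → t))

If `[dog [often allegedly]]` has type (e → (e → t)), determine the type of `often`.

((e → (t → t)) → (e → (e → (e → t))))

[dog [often allegedly]] is required to be (e → (e → t)). dog : e cannot yield (e → (e → t)) as functor, so [often allegedly] : (e → (e → (e → t))).
[often allegedly] is required to be (e → (e → (e → t))). allegedly : (e → (t → t)) cannot yield (e → (e → (e → t))) as functor, so often : ((e → (t → t)) → (e → (e → (e → t)))).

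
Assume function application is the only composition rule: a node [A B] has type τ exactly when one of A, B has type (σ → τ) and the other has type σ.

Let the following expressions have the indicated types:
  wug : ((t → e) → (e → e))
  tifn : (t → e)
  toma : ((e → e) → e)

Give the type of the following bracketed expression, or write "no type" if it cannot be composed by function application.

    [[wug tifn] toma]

[wug tifn]: functor wug : ((t → e) → (e → e)), argument tifn : (t → e); result (e → e).
[[wug tifn] toma]: functor toma : ((e → e) → e), argument [wug tifn] : (e → e); result e.

e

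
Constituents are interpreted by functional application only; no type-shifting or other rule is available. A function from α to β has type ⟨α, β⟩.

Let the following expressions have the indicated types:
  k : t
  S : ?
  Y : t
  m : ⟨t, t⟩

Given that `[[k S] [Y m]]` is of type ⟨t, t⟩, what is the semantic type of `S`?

⟨t, ⟨t, ⟨t, t⟩⟩⟩

[[k S] [Y m]] is required to be ⟨t, t⟩. [Y m] : t cannot yield ⟨t, t⟩ as functor, so [k S] : ⟨t, ⟨t, t⟩⟩.
[k S] is required to be ⟨t, ⟨t, t⟩⟩. k : t cannot yield ⟨t, ⟨t, t⟩⟩ as functor, so S : ⟨t, ⟨t, ⟨t, t⟩⟩⟩.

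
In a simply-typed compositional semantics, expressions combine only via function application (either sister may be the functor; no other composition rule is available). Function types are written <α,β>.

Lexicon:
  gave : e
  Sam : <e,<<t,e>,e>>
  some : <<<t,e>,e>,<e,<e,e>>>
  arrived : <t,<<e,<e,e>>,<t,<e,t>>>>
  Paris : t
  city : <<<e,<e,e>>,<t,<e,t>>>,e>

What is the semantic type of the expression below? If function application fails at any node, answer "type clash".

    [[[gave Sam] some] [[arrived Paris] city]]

[gave Sam]: <e,<<t,e>,e>> applied to e yields <<t,e>,e>.
[[gave Sam] some]: <<<t,e>,e>,<e,<e,e>>> applied to <<t,e>,e> yields <e,<e,e>>.
[arrived Paris]: <t,<<e,<e,e>>,<t,<e,t>>>> applied to t yields <<e,<e,e>>,<t,<e,t>>>.
[[arrived Paris] city]: <<<e,<e,e>>,<t,<e,t>>>,e> applied to <<e,<e,e>>,<t,<e,t>>> yields e.
[[[gave Sam] some] [[arrived Paris] city]]: <e,<e,e>> applied to e yields <e,e>.

<e,e>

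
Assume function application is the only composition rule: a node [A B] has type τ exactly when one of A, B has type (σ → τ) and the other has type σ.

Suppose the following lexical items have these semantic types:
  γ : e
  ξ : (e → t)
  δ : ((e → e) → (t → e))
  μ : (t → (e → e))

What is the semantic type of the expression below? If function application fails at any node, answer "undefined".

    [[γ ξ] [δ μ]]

undefined

[γ ξ]: functor ξ : (e → t), argument γ : e; result t.
[δ μ]: ((e → e) → (t → e)) and (t → (e → e)) cannot combine by function application — type clash.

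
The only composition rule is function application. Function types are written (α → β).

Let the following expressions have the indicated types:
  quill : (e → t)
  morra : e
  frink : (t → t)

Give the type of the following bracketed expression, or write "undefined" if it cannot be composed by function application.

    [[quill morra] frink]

At [quill morra], quill : (e → t) takes morra : e, giving t.
At [[quill morra] frink], frink : (t → t) takes [quill morra] : t, giving t.

t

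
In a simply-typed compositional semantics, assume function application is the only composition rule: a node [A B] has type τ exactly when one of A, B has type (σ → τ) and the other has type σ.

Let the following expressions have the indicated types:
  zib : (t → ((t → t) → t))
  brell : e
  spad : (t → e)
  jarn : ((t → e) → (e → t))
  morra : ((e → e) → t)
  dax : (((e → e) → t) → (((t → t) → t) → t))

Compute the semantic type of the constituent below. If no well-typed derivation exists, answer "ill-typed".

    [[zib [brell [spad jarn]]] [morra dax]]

t

[spad jarn]: functor jarn : ((t → e) → (e → t)), argument spad : (t → e); result (e → t).
[brell [spad jarn]]: functor [spad jarn] : (e → t), argument brell : e; result t.
[zib [brell [spad jarn]]]: functor zib : (t → ((t → t) → t)), argument [brell [spad jarn]] : t; result ((t → t) → t).
[morra dax]: functor dax : (((e → e) → t) → (((t → t) → t) → t)), argument morra : ((e → e) → t); result (((t → t) → t) → t).
[[zib [brell [spad jarn]]] [morra dax]]: functor [morra dax] : (((t → t) → t) → t), argument [zib [brell [spad jarn]]] : ((t → t) → t); result t.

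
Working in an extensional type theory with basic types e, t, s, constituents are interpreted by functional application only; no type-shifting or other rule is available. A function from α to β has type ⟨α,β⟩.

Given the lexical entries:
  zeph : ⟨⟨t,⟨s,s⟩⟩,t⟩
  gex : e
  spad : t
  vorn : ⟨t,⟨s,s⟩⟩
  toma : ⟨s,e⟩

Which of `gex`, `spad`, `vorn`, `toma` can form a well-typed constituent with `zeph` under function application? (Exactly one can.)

vorn

gex : e — zeph needs ⟨t,⟨s,s⟩⟩; gex needs nothing (atomic); neither fits.
spad : t — zeph needs ⟨t,⟨s,s⟩⟩; spad needs nothing (atomic); neither fits.
vorn — combines: zeph : ⟨⟨t,⟨s,s⟩⟩,t⟩ takes vorn : ⟨t,⟨s,s⟩⟩ as argument, giving t.
toma : ⟨s,e⟩ — zeph needs ⟨t,⟨s,s⟩⟩; toma needs s; neither fits.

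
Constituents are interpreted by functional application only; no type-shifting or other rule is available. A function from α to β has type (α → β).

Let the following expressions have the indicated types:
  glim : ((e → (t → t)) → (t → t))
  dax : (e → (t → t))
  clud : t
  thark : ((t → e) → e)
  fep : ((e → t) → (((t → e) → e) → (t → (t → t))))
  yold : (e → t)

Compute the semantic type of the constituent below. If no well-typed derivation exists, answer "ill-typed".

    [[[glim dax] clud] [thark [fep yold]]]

[glim dax]: functor glim : ((e → (t → t)) → (t → t)), argument dax : (e → (t → t)); result (t → t).
[[glim dax] clud]: functor [glim dax] : (t → t), argument clud : t; result t.
[fep yold]: functor fep : ((e → t) → (((t → e) → e) → (t → (t → t)))), argument yold : (e → t); result (((t → e) → e) → (t → (t → t))).
[thark [fep yold]]: functor [fep yold] : (((t → e) → e) → (t → (t → t))), argument thark : ((t → e) → e); result (t → (t → t)).
[[[glim dax] clud] [thark [fep yold]]]: functor [thark [fep yold]] : (t → (t → t)), argument [[glim dax] clud] : t; result (t → t).

(t → t)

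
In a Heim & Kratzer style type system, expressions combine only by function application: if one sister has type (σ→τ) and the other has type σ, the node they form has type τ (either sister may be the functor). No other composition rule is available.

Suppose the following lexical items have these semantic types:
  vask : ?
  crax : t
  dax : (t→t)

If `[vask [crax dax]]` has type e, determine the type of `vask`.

[vask [crax dax]] must have type e. The sister [crax dax] has type t; that is not a function onto e, so vask must be the functor, of type (t→e).

(t→e)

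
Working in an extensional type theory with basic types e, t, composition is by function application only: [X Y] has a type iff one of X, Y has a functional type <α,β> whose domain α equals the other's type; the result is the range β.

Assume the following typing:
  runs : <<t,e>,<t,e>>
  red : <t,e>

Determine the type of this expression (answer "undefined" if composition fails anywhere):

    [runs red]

<t,e>

[runs red]: functor runs : <<t,e>,<t,e>>, argument red : <t,e>; result <t,e>.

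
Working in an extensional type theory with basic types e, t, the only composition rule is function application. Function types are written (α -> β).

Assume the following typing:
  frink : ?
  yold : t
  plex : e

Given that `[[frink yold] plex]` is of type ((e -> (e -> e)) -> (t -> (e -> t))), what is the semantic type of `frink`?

(t -> (e -> ((e -> (e -> e)) -> (t -> (e -> t)))))

For [[frink yold] plex] to have type ((e -> (e -> e)) -> (t -> (e -> t))) with plex of type e, [frink yold] must be the function: [frink yold] : (e -> ((e -> (e -> e)) -> (t -> (e -> t)))).
For [frink yold] to have type (e -> ((e -> (e -> e)) -> (t -> (e -> t)))) with yold of type t, frink must be the function: frink : (t -> (e -> ((e -> (e -> e)) -> (t -> (e -> t))))).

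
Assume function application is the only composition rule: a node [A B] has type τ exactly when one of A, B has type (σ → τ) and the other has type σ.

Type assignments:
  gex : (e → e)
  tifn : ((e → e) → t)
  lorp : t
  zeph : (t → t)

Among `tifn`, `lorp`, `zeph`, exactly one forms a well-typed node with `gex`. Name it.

tifn

tifn — combines: tifn : ((e → e) → t) takes gex : (e → e) as argument, giving t.
lorp : t — no; gex wants e, and lorp wants nothing (atomic).
zeph : (t → t) — no; gex wants e, and zeph wants t.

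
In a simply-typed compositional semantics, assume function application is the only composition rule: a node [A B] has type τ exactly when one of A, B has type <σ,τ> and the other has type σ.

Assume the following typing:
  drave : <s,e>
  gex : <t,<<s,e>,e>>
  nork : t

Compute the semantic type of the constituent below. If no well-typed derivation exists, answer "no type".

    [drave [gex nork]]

[gex nork]: <t,<<s,e>,e>> applied to t yields <<s,e>,e>.
[drave [gex nork]]: <<s,e>,e> applied to <s,e> yields e.

e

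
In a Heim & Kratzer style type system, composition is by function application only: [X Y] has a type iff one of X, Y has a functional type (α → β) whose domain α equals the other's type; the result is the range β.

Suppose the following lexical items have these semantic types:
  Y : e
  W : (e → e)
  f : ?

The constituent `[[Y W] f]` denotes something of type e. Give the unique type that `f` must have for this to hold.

(e → e)

[[Y W] f] is required to be e. [Y W] : e cannot yield e as functor, so f : (e → e).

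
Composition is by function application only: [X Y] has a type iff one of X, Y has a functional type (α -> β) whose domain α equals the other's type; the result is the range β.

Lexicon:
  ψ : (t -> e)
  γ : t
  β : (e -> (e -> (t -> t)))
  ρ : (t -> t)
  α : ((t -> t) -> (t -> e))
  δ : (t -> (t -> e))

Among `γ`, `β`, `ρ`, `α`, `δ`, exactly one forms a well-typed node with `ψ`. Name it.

γ — combines: ψ : (t -> e) takes γ : t as argument, giving e.
β : (e -> (e -> (t -> t))) — ψ needs t; β needs e; neither fits.
ρ : (t -> t) — ψ needs t; ρ needs t; neither fits.
α : ((t -> t) -> (t -> e)) — ψ needs t; α needs (t -> t); neither fits.
δ : (t -> (t -> e)) — ψ needs t; δ needs t; neither fits.

γ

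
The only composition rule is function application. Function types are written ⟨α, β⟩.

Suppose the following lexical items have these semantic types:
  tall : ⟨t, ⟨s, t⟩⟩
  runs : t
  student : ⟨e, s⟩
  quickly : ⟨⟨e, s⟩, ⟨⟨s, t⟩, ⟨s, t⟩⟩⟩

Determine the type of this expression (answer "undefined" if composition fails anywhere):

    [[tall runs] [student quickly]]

[tall runs]: functor tall : ⟨t, ⟨s, t⟩⟩, argument runs : t; result ⟨s, t⟩.
[student quickly]: functor quickly : ⟨⟨e, s⟩, ⟨⟨s, t⟩, ⟨s, t⟩⟩⟩, argument student : ⟨e, s⟩; result ⟨⟨s, t⟩, ⟨s, t⟩⟩.
[[tall runs] [student quickly]]: functor [student quickly] : ⟨⟨s, t⟩, ⟨s, t⟩⟩, argument [tall runs] : ⟨s, t⟩; result ⟨s, t⟩.

⟨s, t⟩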